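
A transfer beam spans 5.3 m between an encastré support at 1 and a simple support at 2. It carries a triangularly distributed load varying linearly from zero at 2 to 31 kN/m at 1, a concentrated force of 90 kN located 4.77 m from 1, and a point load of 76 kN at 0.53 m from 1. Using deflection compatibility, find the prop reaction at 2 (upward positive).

Choose R_2 as the redundant. The primary structure is the cantilever fixed at 1.
Free-end deflection of the primary structure under the applied loading (downward +):
  triangular load, peak 31 at the fixed end: w₀L⁴/(30EI) = 815.3/EI
  point load 90 at a = 4.77: Pa²(3L − a)/(6EI) = 3799/EI
  point load 76 at a = 0.53: Pa²(3L − a)/(6EI) = 54.69/EI
  δ_0 = 4669/EI
Tip deflection under a unit load at 2: L³/(3EI) = 49.63/EI.
The prop prevents deflection at 2: R_2 = δ_0/δ_{22} = 4669/49.63 = 94.08 kN.

R_2 = 94.08 kN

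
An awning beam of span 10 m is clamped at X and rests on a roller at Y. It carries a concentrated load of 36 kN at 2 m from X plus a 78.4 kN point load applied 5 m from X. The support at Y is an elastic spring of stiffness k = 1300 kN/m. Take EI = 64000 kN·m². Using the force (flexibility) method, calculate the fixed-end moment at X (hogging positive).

M_X = 233 kN·m

Take the reaction at Y as the redundant and release it; the primary structure is a cantilever fixed at X.
Primary-structure tip deflection at Y by superposition:
  point load 36 at a = 2: Pa²(3L − a)/(6EI) = 672/EI
  point load 78.4 at a = 5: Pa²(3L − a)/(6EI) = 8167/EI
  δ_0 = 8839/EI
Flexibility coefficient — unit upward force at Y: δ_{YY} = L³/(3EI) = 333.3/EI.
With EI = 64000 kN·m²: δ_0 = 0.1381 m and δ_{YY} = 0.005208 m/kN.
Compatibility — the spring shortens by R_Y/k under the reaction it provides: δ_0 − R_Y·δ_{YY} = R_Y/k. With 1/k = 0.000769 m/kN, R_Y = δ_0 / (δ_{YY} + 1/k) = 0.1381 / (0.005208 + 0.000769) = 23.1 kN.
Moment equilibrium about X: M_X = Σ(load moments about X) − R_Y·L = 464 − 23.1×10 = 233 kN·m.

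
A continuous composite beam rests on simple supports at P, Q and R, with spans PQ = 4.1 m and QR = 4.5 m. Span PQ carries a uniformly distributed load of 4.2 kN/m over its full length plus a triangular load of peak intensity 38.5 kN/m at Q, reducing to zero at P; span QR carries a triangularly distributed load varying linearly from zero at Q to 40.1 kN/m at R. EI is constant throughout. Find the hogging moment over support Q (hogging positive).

M_Q = 49.56 kN·m

Insert a hinge at Q; M_Q is the redundant, and each span becomes simply supported.
Rotations at Q on the released spans (each span's end-slope, ×1/EI):
  span PQ: UDL 4.2: wL³/(24EI) = 12.06/EI
  span PQ: triangular load, peak 38.5: w₀L³/(45EI) = 58.97/EI
  span QR: triangular load, peak 40.1: 7w₀L³/(360EI) = 71.05/EI
  relative rotation θ_0 = (71.03 + 71.05)/EI = 142.1/EI
A unit hogging moment at Q produces rotation L₁/(3EI) + L₂/(3EI) = 2.867/EI.
Slope continuity at Q: θ_0 = M_Q·2.867/EI, so M_Q = 142.1/2.867 = 49.56 kN·m (hogging).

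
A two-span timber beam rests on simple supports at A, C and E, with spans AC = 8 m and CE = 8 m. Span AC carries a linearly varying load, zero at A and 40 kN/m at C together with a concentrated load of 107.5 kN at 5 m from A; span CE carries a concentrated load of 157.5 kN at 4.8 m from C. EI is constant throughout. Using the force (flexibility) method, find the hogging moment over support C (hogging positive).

M_C = 273.1 kN·m

Insert a hinge at C; M_C is the redundant, and each span becomes simply supported.
Rotations at C on the released spans (each span's end-slope, ×1/EI):
  span AC: triangular load, peak 40: w₀L³/(45EI) = 455.1/EI
  span AC: point load 107.5 at a = 5: Pab(L + a)/(6LEI) = 436.7/EI
  span CE: point load 157.5 at a = 4.8: Pab(L + b)/(6LEI) = 564.5/EI
  relative rotation θ_0 = (891.8 + 564.5)/EI = 1456/EI
A unit hogging moment at C produces rotation L₁/(3EI) + L₂/(3EI) = 5.333/EI.
Compatibility: M_C·(L₁+L₂)/(3EI) = θ_0, giving M_C = 273.1 kN·m (hogging).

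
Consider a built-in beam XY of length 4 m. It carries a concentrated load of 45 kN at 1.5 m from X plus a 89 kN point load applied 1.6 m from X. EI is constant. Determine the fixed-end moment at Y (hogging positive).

M_Y = 50 kN·m

Release both end moments; the primary structure is a simply-supported span XY with redundants M_X and M_Y.
End rotations of the released simple span under the applied load (×1/EI):
  at X: point load 45 at a = 1.5: Pab(L + b)/(6LEI) = 45.7/EI
  at Y: point load 45 at a = 1.5: Pab(L + a)/(6LEI) = 38.67/EI
  at X: point load 89 at a = 1.6: Pab(L + b)/(6LEI) = 91.14/EI
  at Y: point load 89 at a = 1.6: Pab(L + a)/(6LEI) = 79.74/EI
  θ_X0 = 136.8/EI,  θ_Y0 = 118.4/EI
Flexibility coefficients: a unit moment at one end gives L/(3EI) there and L/(6EI) at the far end, so f₁₁ = f₂₂ = 1.333/EI and f₁₂ = f₂₁ = 0.6667/EI.
Compatibility — zero rotation at each built-in end:
  1.333 M_X + 0.6667 M_Y = 136.8
  0.6667 M_X + 1.333 M_Y = 118.4
Solving the pair gives M_X = 77.63 kN·m and M_Y = 50 kN·m (hogging).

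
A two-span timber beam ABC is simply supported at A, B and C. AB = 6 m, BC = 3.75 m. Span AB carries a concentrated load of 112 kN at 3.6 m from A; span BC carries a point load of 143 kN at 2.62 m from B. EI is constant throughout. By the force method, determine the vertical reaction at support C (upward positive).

Release continuity at B by inserting a hinge; the redundant is the internal moment M_B. The primary structure is two simply-supported spans AB and BC.
Rotations at B on the released spans (each span's end-slope, ×1/EI):
  span AB: point load 112 at a = 3.6: Pab(L + a)/(6LEI) = 258/EI
  span BC: point load 143 at a = 2.62: Pab(L + b)/(6LEI) = 91.82/EI
  relative rotation θ_0 = (258 + 91.82)/EI = 349.9/EI
A unit hogging moment at B produces rotation L₁/(3EI) + L₂/(3EI) = 3.25/EI.
Slope continuity at B: θ_0 = M_B·3.25/EI, so M_B = 349.9/3.25 = 107.7 kN·m (hogging).
Span BC, ΣM about C: R_B^{BC}·3.75 = 161.6 + 107.7, so R_B^{BC} = 71.8 kN and R_C = 143 − 71.8 = 71.2 kN.

R_C = 71.2 kN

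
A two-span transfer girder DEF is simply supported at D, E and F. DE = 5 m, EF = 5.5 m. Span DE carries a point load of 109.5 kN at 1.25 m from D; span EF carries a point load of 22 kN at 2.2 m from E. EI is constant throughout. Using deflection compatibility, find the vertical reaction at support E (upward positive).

Release continuity at E by inserting a hinge; the redundant is the internal moment M_E. The primary structure is two simply-supported spans DE and EF.
Rotations at E on the released spans (each span's end-slope, ×1/EI):
  span DE: point load 109.5 at a = 1.25: Pab(L + a)/(6LEI) = 106.9/EI
  span EF: point load 22 at a = 2.2: Pab(L + b)/(6LEI) = 42.59/EI
  relative rotation θ_0 = (106.9 + 42.59)/EI = 149.5/EI
A unit hogging moment at E produces rotation L₁/(3EI) + L₂/(3EI) = 3.5/EI.
Compatibility: M_E·(L₁+L₂)/(3EI) = θ_0, giving M_E = 42.72 kN·m (hogging).
Span DE, ΣM about D with M_E applied at E: R_E^{DE}·5 = 136.9 + 42.72, so R_E^{DE} = 35.92 kN and R_D = 109.5 − 35.92 = 73.58 kN.
Span EF, ΣM about F: R_E^{EF}·5.5 = 72.6 + 42.72, so R_E^{EF} = 20.97 kN and R_F = 22 − 20.97 = 1.032 kN.
R_E = 35.92 + 20.97 = 56.89 kN.

R_E = 56.89 kN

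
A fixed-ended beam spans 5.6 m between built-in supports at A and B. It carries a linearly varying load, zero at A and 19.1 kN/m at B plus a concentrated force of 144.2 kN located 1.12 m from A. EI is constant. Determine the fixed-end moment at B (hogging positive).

Take the two fixed-end moments M_A, M_B as redundants; the released structure is the simple span AB.
On the primary (simply-supported) span, the end slopes from the loading are:
  at A: triangular load, peak 19.1: 7w₀L³/(360EI) = 65.22/EI
  at B: triangular load, peak 19.1: w₀L³/(45EI) = 74.54/EI
  at A: point load 144.2 at a = 1.12: Pab(L + b)/(6LEI) = 217.1/EI
  at B: point load 144.2 at a = 1.12: Pab(L + a)/(6LEI) = 144.7/EI
  θ_A0 = 282.3/EI,  θ_B0 = 219.2/EI
Flexibility coefficients: a unit moment at one end gives L/(3EI) there and L/(6EI) at the far end, so f₁₁ = f₂₂ = 1.867/EI and f₁₂ = f₂₁ = 0.9333/EI.
Compatibility — zero rotation at each built-in end:
  1.867 M_A + 0.9333 M_B = 282.3
  0.9333 M_A + 1.867 M_B = 219.2
Solving the pair gives M_A = 123.3 kN·m and M_B = 55.79 kN·m (hogging).

M_B = 55.79 kN·m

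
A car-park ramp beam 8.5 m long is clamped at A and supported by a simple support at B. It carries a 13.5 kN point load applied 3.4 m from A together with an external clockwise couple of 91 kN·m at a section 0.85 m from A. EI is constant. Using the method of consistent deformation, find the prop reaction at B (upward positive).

Choose R_B as the redundant. The primary structure is the cantilever fixed at A.
Deflection at B on the released cantilever, summing each load's contribution:
  point load 13.5 at a = 3.4: Pa²(3L − a)/(6EI) = 574.8/EI
  clockwise couple 91 at a = 0.85: M₀a(2L − a)/(2EI) = 624.6/EI
  δ_0 = 1199/EI
Flexibility coefficient — unit upward force at B: δ_{BB} = L³/(3EI) = 204.7/EI.
Compatibility at B: δ_0 − R_B·δ_{BB} = 0, so R_B = 1199/204.7 = 5.859 kN.

R_B = 5.859 kN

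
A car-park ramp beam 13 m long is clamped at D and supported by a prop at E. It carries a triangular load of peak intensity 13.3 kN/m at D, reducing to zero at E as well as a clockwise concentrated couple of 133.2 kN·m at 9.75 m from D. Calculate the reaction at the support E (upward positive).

R_E = 31.7 kN

Remove the prop at E; the released (primary) structure is a cantilever built in at D.
Deflection at E on the released cantilever, summing each load's contribution:
  triangular load, peak 13.3 at the fixed end: w₀L⁴/(30EI) = 12662/EI
  clockwise couple 133.2 at a = 9.75: M₀a(2L − a)/(2EI) = 10552/EI
  δ_0 = 23214/EI
Flexibility coefficient — unit upward force at E: δ_{EE} = L³/(3EI) = 732.3/EI.
Compatibility at E: δ_0 − R_E·δ_{EE} = 0, so R_E = 23214/732.3 = 31.7 kN.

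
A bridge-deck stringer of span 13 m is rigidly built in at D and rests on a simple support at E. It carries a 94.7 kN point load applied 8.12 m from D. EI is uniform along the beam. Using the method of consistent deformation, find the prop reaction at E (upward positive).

Take the reaction at E as the redundant and release it; the primary structure is a cantilever fixed at D.
Downward deflection at the released point E due to the loads:
  point load 94.7 at a = 8.12: Pa²(3L − a)/(6EI) = 32136/EI
Flexibility coefficient — unit upward force at E: δ_{EE} = L³/(3EI) = 732.3/EI.
Compatibility at E: δ_0 − R_E·δ_{EE} = 0, so R_E = 32136/732.3 = 43.88 kN.

R_E = 43.88 kN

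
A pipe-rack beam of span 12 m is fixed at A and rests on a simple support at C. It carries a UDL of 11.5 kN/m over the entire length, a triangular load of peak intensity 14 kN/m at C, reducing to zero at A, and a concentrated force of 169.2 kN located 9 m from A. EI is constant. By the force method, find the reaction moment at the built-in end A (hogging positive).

M_A = 562.5 kN·m

Choose R_C as the redundant. The primary structure is the cantilever fixed at A.
Free-end deflection of the primary structure under the applied loading (downward +):
  UDL 11.5: wL⁴/(8EI) = 29808/EI
  triangular load, peak 14 at the free end: 11w₀L⁴/(120EI) = 26611/EI
  point load 169.2 at a = 9: Pa²(3L − a)/(6EI) = 61673/EI
  δ_0 = 118093/EI
Tip deflection under a unit load at C: L³/(3EI) = 576/EI.
The prop prevents deflection at C: R_C = δ_0/δ_{CC} = 118093/576 = 205 kN.
Moment equilibrium about A: M_A = Σ(load moments about A) − R_C·L = 3023 − 205×12 = 562.5 kN·m.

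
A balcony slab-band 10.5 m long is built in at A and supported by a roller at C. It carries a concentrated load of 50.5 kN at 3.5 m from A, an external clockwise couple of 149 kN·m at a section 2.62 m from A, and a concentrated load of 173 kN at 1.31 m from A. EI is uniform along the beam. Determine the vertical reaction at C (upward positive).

Choose R_C as the redundant. The primary structure is the cantilever fixed at A.
Free-end deflection of the primary structure under the applied loading (downward +):
  point load 50.5 at a = 3.5: Pa²(3L − a)/(6EI) = 2887/EI
  clockwise couple 149 at a = 2.62: M₀a(2L − a)/(2EI) = 3588/EI
  point load 173 at a = 1.31: Pa²(3L − a)/(6EI) = 1494/EI
  δ_0 = 7968/EI
Flexibility coefficient — unit upward force at C: δ_{CC} = L³/(3EI) = 385.9/EI.
The prop prevents deflection at C: R_C = δ_0/δ_{CC} = 7968/385.9 = 20.65 kN.

R_C = 20.65 kN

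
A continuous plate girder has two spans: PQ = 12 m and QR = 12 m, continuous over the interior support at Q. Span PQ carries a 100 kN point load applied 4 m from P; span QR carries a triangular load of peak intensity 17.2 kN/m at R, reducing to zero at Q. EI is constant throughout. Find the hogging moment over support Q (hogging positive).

Take M_Q as the redundant. Released structure: two simple spans PQ and QR with a hinge at Q.
End slopes at the hinge Q, treating each span as simply supported:
  span PQ: point load 100 at a = 4: Pab(L + a)/(6LEI) = 711.1/EI
  span QR: triangular load, peak 17.2: 7w₀L³/(360EI) = 577.9/EI
  relative rotation θ_0 = (711.1 + 577.9)/EI = 1289/EI
A unit hogging moment at Q produces rotation L₁/(3EI) + L₂/(3EI) = 8/EI.
Compatibility: M_Q·(L₁+L₂)/(3EI) = θ_0, giving M_Q = 161.1 kN·m (hogging).

M_Q = 161.1 kN·m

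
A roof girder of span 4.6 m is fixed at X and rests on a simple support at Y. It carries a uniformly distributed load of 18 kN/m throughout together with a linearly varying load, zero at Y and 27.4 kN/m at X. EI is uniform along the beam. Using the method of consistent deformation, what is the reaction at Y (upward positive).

R_Y = 43.65 kN

Remove the prop at Y; the released (primary) structure is a cantilever built in at X.
Free-end deflection of the primary structure under the applied loading (downward +):
  UDL 18: wL⁴/(8EI) = 1007/EI
  triangular load, peak 27.4 at the fixed end: w₀L⁴/(30EI) = 408.9/EI
  δ_0 = 1416/EI
Tip deflection under a unit load at Y: L³/(3EI) = 32.45/EI.
Compatibility at Y: δ_0 − R_Y·δ_{YY} = 0, so R_Y = 1416/32.45 = 43.65 kN.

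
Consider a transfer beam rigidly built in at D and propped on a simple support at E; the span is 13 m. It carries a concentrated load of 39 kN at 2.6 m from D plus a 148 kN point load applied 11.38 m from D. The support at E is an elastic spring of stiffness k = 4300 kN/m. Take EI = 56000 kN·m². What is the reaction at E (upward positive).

Release the roller at E. Primary structure: cantilever fixed at D.
Free-end deflection of the primary structure under the applied loading (downward +):
  point load 39 at a = 2.6: Pa²(3L − a)/(6EI) = 1599/EI
  point load 148 at a = 11.38: Pa²(3L − a)/(6EI) = 88230/EI
  δ_0 = 89830/EI
Flexibility coefficient — unit upward force at E: δ_{EE} = L³/(3EI) = 732.3/EI.
With EI = 56000 kN·m²: δ_0 = 1.6041 m and δ_{EE} = 0.013077 m/kN.
Compatibility — the spring shortens by R_E/k under the reaction it provides: δ_0 − R_E·δ_{EE} = R_E/k. With 1/k = 0.000233 m/kN, R_E = δ_0 / (δ_{EE} + 1/k) = 1.6041 / (0.013077 + 0.000233) = 120.5 kN.

R_E = 120.5 kN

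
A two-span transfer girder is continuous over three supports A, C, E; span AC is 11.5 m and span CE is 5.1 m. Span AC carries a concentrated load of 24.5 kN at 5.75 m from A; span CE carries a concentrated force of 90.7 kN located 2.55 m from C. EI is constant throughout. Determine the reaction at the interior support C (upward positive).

R_C = 75.5 kN

Release continuity at C by inserting a hinge; the redundant is the internal moment M_C. The primary structure is two simply-supported spans AC and CE.
End slopes at the hinge C, treating each span as simply supported:
  span AC: point load 24.5 at a = 5.75: Pab(L + a)/(6LEI) = 202.5/EI
  span CE: point load 90.7 at a = 2.55: Pab(L + b)/(6LEI) = 147.4/EI
  relative rotation θ_0 = (202.5 + 147.4)/EI = 350/EI
A unit hogging moment at C produces rotation L₁/(3EI) + L₂/(3EI) = 5.533/EI.
Slope continuity at C: θ_0 = M_C·5.533/EI, so M_C = 350/5.533 = 63.24 kN·m (hogging).
Span AC, ΣM about A with M_C applied at C: R_C^{AC}·11.5 = 140.9 + 63.24, so R_C^{AC} = 17.75 kN and R_A = 24.5 − 17.75 = 6.75 kN.
Span CE, ΣM about E: R_C^{CE}·5.1 = 231.3 + 63.24, so R_C^{CE} = 57.75 kN and R_E = 90.7 − 57.75 = 32.95 kN.
R_C = 17.75 + 57.75 = 75.5 kN.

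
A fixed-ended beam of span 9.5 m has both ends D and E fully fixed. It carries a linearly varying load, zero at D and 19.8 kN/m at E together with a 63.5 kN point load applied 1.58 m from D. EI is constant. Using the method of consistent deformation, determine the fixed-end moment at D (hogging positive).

Release both end moments; the primary structure is a simply-supported span DE with redundants M_D and M_E.
Simple-span end rotations at D and E under the given loads:
  at D: triangular load, peak 19.8: 7w₀L³/(360EI) = 330.1/EI
  at E: triangular load, peak 19.8: w₀L³/(45EI) = 377.2/EI
  at D: point load 63.5 at a = 1.58: Pab(L + b)/(6LEI) = 242.8/EI
  at E: point load 63.5 at a = 1.58: Pab(L + a)/(6LEI) = 154.5/EI
  θ_D0 = 572.9/EI,  θ_E0 = 531.7/EI
Flexibility coefficients: a unit moment at one end gives L/(3EI) there and L/(6EI) at the far end, so f₁₁ = f₂₂ = 3.167/EI and f₁₂ = f₂₁ = 1.583/EI.
Compatibility — zero rotation at each built-in end:
  3.167 M_D + 1.583 M_E = 572.9
  1.583 M_D + 3.167 M_E = 531.7
Solving the pair gives M_D = 129.3 kN·m and M_E = 103.3 kN·m (hogging).

M_D = 129.3 kN·m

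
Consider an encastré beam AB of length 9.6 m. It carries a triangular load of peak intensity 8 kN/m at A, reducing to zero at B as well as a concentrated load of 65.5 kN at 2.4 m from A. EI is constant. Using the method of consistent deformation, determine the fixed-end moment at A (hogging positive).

M_A = 125.3 kN·m

Take the two fixed-end moments M_A, M_B as redundants; the released structure is the simple span AB.
On the primary (simply-supported) span, the end slopes from the loading are:
  at A: triangular load, peak 8: w₀L³/(45EI) = 157.3/EI
  at B: triangular load, peak 8: 7w₀L³/(360EI) = 137.6/EI
  at A: point load 65.5 at a = 2.4: Pab(L + b)/(6LEI) = 330.1/EI
  at B: point load 65.5 at a = 2.4: Pab(L + a)/(6LEI) = 235.8/EI
  θ_A0 = 487.4/EI,  θ_B0 = 373.4/EI
Flexibility coefficients: a unit moment at one end gives L/(3EI) there and L/(6EI) at the far end, so f₁₁ = f₂₂ = 3.2/EI and f₁₂ = f₂₁ = 1.6/EI.
Compatibility — zero rotation at each built-in end:
  3.2 M_A + 1.6 M_B = 487.4
  1.6 M_A + 3.2 M_B = 373.4
Solving the pair gives M_A = 125.3 kN·m and M_B = 54.05 kN·m (hogging).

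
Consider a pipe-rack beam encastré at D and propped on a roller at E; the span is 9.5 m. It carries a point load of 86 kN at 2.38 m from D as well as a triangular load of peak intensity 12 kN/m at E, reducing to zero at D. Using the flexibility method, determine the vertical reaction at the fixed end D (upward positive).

R_D = 104.2 kN

Take the reaction at E as the redundant and release it; the primary structure is a cantilever fixed at D.
Primary-structure tip deflection at E by superposition:
  point load 86 at a = 2.38: Pa²(3L − a)/(6EI) = 2121/EI
  triangular load, peak 12 at the free end: 11w₀L⁴/(120EI) = 8960/EI
  δ_0 = 11080/EI
Tip deflection under a unit load at E: L³/(3EI) = 285.8/EI.
The prop prevents deflection at E: R_E = δ_0/δ_{EE} = 11080/285.8 = 38.77 kN.
Vertical equilibrium: R_D = ΣP − R_E = 143 − 38.77 = 104.2 kN.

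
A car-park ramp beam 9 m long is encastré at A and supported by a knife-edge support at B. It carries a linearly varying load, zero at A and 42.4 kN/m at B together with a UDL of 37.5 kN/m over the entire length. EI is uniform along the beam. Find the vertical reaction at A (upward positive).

R_A = 296.8 kN

Take the reaction at B as the redundant and release it; the primary structure is a cantilever fixed at A.
Downward deflection at the released point B due to the loads:
  triangular load, peak 42.4 at the free end: 11w₀L⁴/(120EI) = 25500/EI
  UDL 37.5: wL⁴/(8EI) = 30755/EI
  δ_0 = 56255/EI
Flexibility coefficient — unit upward force at B: δ_{BB} = L³/(3EI) = 243/EI.
Compatibility at B: δ_0 − R_B·δ_{BB} = 0, so R_B = 56255/243 = 231.5 kN.
Vertical equilibrium: R_A = ΣP − R_B = 528.3 − 231.5 = 296.8 kN.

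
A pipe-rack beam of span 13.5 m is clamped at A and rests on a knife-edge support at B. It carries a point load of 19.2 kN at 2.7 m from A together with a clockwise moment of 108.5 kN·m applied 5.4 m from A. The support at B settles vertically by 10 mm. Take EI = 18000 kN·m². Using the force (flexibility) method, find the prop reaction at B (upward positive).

R_B = 8.571 kN

Choose R_B as the redundant. The primary structure is the cantilever fixed at A.
Primary-structure tip deflection at B by superposition:
  point load 19.2 at a = 2.7: Pa²(3L − a)/(6EI) = 881.8/EI
  clockwise couple 108.5 at a = 5.4: M₀a(2L − a)/(2EI) = 6328/EI
  δ_0 = 7210/EI
Tip deflection under a unit load at B: L³/(3EI) = 820.1/EI.
With EI = 18000 kN·m²: δ_0 = 0.40053 m and δ_{BB} = 0.045562 m/kN.
Compatibility — the beam at B must follow the support down by 0.01 m: δ_0 − R_B·δ_{BB} = 0.01, so R_B = (0.40053 − 0.01)/0.045562 = 8.571 kN.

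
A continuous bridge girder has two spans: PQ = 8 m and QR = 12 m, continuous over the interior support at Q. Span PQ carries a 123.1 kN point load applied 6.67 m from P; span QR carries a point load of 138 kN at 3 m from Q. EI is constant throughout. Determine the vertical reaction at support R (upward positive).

R_R = 16.74 kN

Take M_Q as the redundant. Released structure: two simple spans PQ and QR with a hinge at Q.
End slopes at the hinge Q, treating each span as simply supported:
  span PQ: point load 123.1 at a = 6.67: Pab(L + a)/(6LEI) = 333.8/EI
  span QR: point load 138 at a = 3: Pab(L + b)/(6LEI) = 1087/EI
  relative rotation θ_0 = (333.8 + 1087)/EI = 1421/EI
A unit hogging moment at Q produces rotation L₁/(3EI) + L₂/(3EI) = 6.667/EI.
Compatibility: M_Q·(L₁+L₂)/(3EI) = θ_0, giving M_Q = 213.1 kN·m (hogging).
Span QR, ΣM about R: R_Q^{QR}·12 = 1242 + 213.1, so R_Q^{QR} = 121.3 kN and R_R = 138 − 121.3 = 16.74 kN.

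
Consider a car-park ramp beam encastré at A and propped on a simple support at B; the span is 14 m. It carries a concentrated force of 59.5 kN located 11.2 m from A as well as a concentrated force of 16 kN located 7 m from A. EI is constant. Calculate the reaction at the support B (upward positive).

R_B = 46.89 kN

Release the roller at B. Primary structure: cantilever fixed at A.
Primary-structure tip deflection at B by superposition:
  point load 59.5 at a = 11.2: Pa²(3L − a)/(6EI) = 38314/EI
  point load 16 at a = 7: Pa²(3L − a)/(6EI) = 4573/EI
  δ_0 = 42887/EI
Flexibility coefficient — unit upward force at B: δ_{BB} = L³/(3EI) = 914.7/EI.
The prop prevents deflection at B: R_B = δ_0/δ_{BB} = 42887/914.7 = 46.89 kN.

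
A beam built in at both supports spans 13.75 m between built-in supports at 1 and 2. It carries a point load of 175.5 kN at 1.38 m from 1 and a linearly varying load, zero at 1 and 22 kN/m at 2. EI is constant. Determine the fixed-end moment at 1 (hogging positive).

M_1 = 334.7 kN·m

Release both end moments; the primary structure is a simply-supported span 12 with redundants M_1 and M_2.
End rotations of the released simple span under the applied load (×1/EI):
  at 1: point load 175.5 at a = 1.38: Pab(L + b)/(6LEI) = 948.5/EI
  at 2: point load 175.5 at a = 1.38: Pab(L + a)/(6LEI) = 549.4/EI
  at 1: triangular load, peak 22: 7w₀L³/(360EI) = 1112/EI
  at 2: triangular load, peak 22: w₀L³/(45EI) = 1271/EI
  θ_10 = 2061/EI,  θ_20 = 1820/EI
Flexibility coefficients: a unit moment at one end gives L/(3EI) there and L/(6EI) at the far end, so f₁₁ = f₂₂ = 4.583/EI and f₁₂ = f₂₁ = 2.292/EI.
Compatibility — zero rotation at each built-in end:
  4.583 M_1 + 2.292 M_2 = 2061
  2.292 M_1 + 4.583 M_2 = 1820
Solving the pair gives M_1 = 334.7 kN·m and M_2 = 229.8 kN·m (hogging).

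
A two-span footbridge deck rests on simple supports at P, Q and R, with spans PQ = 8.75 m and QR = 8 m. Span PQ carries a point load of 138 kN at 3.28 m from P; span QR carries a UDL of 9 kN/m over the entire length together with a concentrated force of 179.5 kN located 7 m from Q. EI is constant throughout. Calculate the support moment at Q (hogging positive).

Insert a hinge at Q; M_Q is the redundant, and each span becomes simply supported.
Rotations at Q on the released spans (each span's end-slope, ×1/EI):
  span PQ: point load 138 at a = 3.28: Pab(L + a)/(6LEI) = 567.3/EI
  span QR: UDL 9: wL³/(24EI) = 192/EI
  span QR: point load 179.5 at a = 7: Pab(L + b)/(6LEI) = 235.6/EI
  relative rotation θ_0 = (567.3 + 427.6)/EI = 994.9/EI
A unit hogging moment at Q produces rotation L₁/(3EI) + L₂/(3EI) = 5.583/EI.
Compatibility: M_Q·(L₁+L₂)/(3EI) = θ_0, giving M_Q = 178.2 kN·m (hogging).

M_Q = 178.2 kN·m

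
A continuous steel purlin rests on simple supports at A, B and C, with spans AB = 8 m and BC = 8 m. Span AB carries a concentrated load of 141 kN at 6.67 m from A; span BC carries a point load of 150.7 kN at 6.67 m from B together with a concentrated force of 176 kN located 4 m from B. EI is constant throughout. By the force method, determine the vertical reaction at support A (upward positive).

Insert a hinge at B; M_B is the redundant, and each span becomes simply supported.
End slopes at the hinge B, treating each span as simply supported:
  span AB: point load 141 at a = 6.67: Pab(L + a)/(6LEI) = 382.3/EI
  span BC: point load 150.7 at a = 6.67: Pab(L + b)/(6LEI) = 259.9/EI
  span BC: point load 176 at a = 4: Pab(L + b)/(6LEI) = 704/EI
  relative rotation θ_0 = (382.3 + 963.9)/EI = 1346/EI
A unit hogging moment at B produces rotation L₁/(3EI) + L₂/(3EI) = 5.333/EI.
Compatibility: M_B·(L₁+L₂)/(3EI) = θ_0, giving M_B = 252.4 kN·m (hogging).
Span AB, ΣM about A with M_B applied at B: R_B^{AB}·8 = 940.5 + 252.4, so R_B^{AB} = 149.1 kN and R_A = 141 − 149.1 = -8.109 kN.

R_A = -8.109 kN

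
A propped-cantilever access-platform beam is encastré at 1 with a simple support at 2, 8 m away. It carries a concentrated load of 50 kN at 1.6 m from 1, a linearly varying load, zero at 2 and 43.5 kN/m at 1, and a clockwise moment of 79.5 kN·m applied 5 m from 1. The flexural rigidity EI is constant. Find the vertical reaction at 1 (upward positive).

R_1 = 173.6 kN

Release the roller at 2. Primary structure: cantilever fixed at 1.
Free-end deflection of the primary structure under the applied loading (downward +):
  point load 50 at a = 1.6: Pa²(3L − a)/(6EI) = 477.9/EI
  triangular load, peak 43.5 at the fixed end: w₀L⁴/(30EI) = 5939/EI
  clockwise couple 79.5 at a = 5: M₀a(2L − a)/(2EI) = 2186/EI
  δ_0 = 8603/EI
Tip deflection under a unit load at 2: L³/(3EI) = 170.7/EI.
The prop prevents deflection at 2: R_2 = δ_0/δ_{22} = 8603/170.7 = 50.41 kN.
Vertical equilibrium: R_1 = ΣP − R_2 = 224 − 50.41 = 173.6 kN.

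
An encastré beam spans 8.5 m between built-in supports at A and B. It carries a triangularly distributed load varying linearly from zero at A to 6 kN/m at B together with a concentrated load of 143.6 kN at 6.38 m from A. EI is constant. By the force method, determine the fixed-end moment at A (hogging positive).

Take the two fixed-end moments M_A, M_B as redundants; the released structure is the simple span AB.
On the primary (simply-supported) span, the end slopes from the loading are:
  at A: triangular load, peak 6: 7w₀L³/(360EI) = 71.65/EI
  at B: triangular load, peak 6: w₀L³/(45EI) = 81.88/EI
  at A: point load 143.6 at a = 6.38: Pab(L + b)/(6LEI) = 404.5/EI
  at B: point load 143.6 at a = 6.38: Pab(L + a)/(6LEI) = 566.7/EI
  θ_A0 = 476.1/EI,  θ_B0 = 648.6/EI
Flexibility coefficients: a unit moment at one end gives L/(3EI) there and L/(6EI) at the far end, so f₁₁ = f₂₂ = 2.833/EI and f₁₂ = f₂₁ = 1.417/EI.
Compatibility — zero rotation at each built-in end:
  2.833 M_A + 1.417 M_B = 476.1
  1.417 M_A + 2.833 M_B = 648.6
Solving the pair gives M_A = 71.44 kN·m and M_B = 193.2 kN·m (hogging).

M_A = 71.44 kN·m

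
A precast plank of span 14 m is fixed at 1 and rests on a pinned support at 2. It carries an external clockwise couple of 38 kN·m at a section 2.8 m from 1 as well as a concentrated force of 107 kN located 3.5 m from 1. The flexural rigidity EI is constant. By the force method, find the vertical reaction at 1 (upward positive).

R_1 = 96.34 kN

Remove the prop at 2; the released (primary) structure is a cantilever built in at 1.
Primary-structure tip deflection at 2 by superposition:
  clockwise couple 38 at a = 2.8: M₀a(2L − a)/(2EI) = 1341/EI
  point load 107 at a = 3.5: Pa²(3L − a)/(6EI) = 8411/EI
  δ_0 = 9751/EI
Tip deflection under a unit load at 2: L³/(3EI) = 914.7/EI.
Compatibility at 2: δ_0 − R_2·δ_{22} = 0, so R_2 = 9751/914.7 = 10.66 kN.
Vertical equilibrium: R_1 = ΣP − R_2 = 107 − 10.66 = 96.34 kN.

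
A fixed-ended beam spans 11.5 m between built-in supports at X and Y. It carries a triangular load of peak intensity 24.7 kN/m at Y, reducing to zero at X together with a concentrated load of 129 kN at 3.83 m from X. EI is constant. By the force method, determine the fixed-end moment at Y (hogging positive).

Release both end moments; the primary structure is a simply-supported span XY with redundants M_X and M_Y.
End rotations of the released simple span under the applied load (×1/EI):
  at X: triangular load, peak 24.7: 7w₀L³/(360EI) = 730.4/EI
  at Y: triangular load, peak 24.7: w₀L³/(45EI) = 834.8/EI
  at X: point load 129 at a = 3.83: Pab(L + b)/(6LEI) = 1053/EI
  at Y: point load 129 at a = 3.83: Pab(L + a)/(6LEI) = 841.9/EI
  θ_X0 = 1783/EI,  θ_Y0 = 1677/EI
Flexibility coefficients: a unit moment at one end gives L/(3EI) there and L/(6EI) at the far end, so f₁₁ = f₂₂ = 3.833/EI and f₁₂ = f₂₁ = 1.917/EI.
Compatibility — zero rotation at each built-in end:
  3.833 M_X + 1.917 M_Y = 1783
  1.917 M_X + 3.833 M_Y = 1677
Solving the pair gives M_X = 328.7 kN·m and M_Y = 273.1 kN·m (hogging).

M_Y = 273.1 kN·m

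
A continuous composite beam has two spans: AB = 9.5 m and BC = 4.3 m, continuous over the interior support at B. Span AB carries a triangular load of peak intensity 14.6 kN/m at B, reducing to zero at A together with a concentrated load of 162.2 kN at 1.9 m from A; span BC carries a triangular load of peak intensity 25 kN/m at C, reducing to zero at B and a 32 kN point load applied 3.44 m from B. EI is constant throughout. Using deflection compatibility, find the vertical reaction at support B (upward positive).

R_B = 162 kN

Release continuity at B by inserting a hinge; the redundant is the internal moment M_B. The primary structure is two simply-supported spans AB and BC.
Rotations at B on the released spans (each span's end-slope, ×1/EI):
  span AB: triangular load, peak 14.6: w₀L³/(45EI) = 278.2/EI
  span AB: point load 162.2 at a = 1.9: Pab(L + a)/(6LEI) = 468.4/EI
  span BC: triangular load, peak 25: 7w₀L³/(360EI) = 38.65/EI
  span BC: point load 32 at a = 3.44: Pab(L + b)/(6LEI) = 18.93/EI
  relative rotation θ_0 = (746.6 + 57.58)/EI = 804.2/EI
A unit hogging moment at B produces rotation L₁/(3EI) + L₂/(3EI) = 4.6/EI.
Slope continuity at B: θ_0 = M_B·4.6/EI, so M_B = 804.2/4.6 = 174.8 kN·m (hogging).
Span AB, ΣM about A with M_B applied at B: R_B^{AB}·9.5 = 747.4 + 174.8, so R_B^{AB} = 97.08 kN and R_A = 231.6 − 97.08 = 134.5 kN.
Span BC, ΣM about C: R_B^{BC}·4.3 = 104.6 + 174.8, so R_B^{BC} = 64.97 kN and R_C = 85.75 − 64.97 = 20.78 kN.
R_B = 97.08 + 64.97 = 162 kN.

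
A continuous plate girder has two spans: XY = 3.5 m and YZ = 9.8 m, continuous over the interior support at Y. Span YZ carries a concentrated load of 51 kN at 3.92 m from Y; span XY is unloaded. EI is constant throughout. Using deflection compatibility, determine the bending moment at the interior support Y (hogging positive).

M_Y = 70.71 kN·m

Take M_Y as the redundant. Released structure: two simple spans XY and YZ with a hinge at Y.
End slopes at the hinge Y, treating each span as simply supported:
  span YZ: point load 51 at a = 3.92: Pab(L + b)/(6LEI) = 313.5/EI
  relative rotation θ_0 = (0 + 313.5)/EI = 313.5/EI
A unit hogging moment at Y produces rotation L₁/(3EI) + L₂/(3EI) = 4.433/EI.
Slope continuity at Y: θ_0 = M_Y·4.433/EI, so M_Y = 313.5/4.433 = 70.71 kN·m (hogging).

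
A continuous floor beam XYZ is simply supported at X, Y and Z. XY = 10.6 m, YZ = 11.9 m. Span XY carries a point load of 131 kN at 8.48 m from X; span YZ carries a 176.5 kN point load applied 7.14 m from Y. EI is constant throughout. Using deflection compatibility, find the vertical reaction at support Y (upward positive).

R_Y = 225.5 kN

Release continuity at Y by inserting a hinge; the redundant is the internal moment M_Y. The primary structure is two simply-supported spans XY and YZ.
End slopes at the hinge Y, treating each span as simply supported:
  span XY: point load 131 at a = 8.48: Pab(L + a)/(6LEI) = 706.5/EI
  span YZ: point load 176.5 at a = 7.14: Pab(L + b)/(6LEI) = 1400/EI
  relative rotation θ_0 = (706.5 + 1400)/EI = 2106/EI
A unit hogging moment at Y produces rotation L₁/(3EI) + L₂/(3EI) = 7.5/EI.
Compatibility: M_Y·(L₁+L₂)/(3EI) = θ_0, giving M_Y = 280.8 kN·m (hogging).
Span XY, ΣM about X with M_Y applied at Y: R_Y^{XY}·10.6 = 1111 + 280.8, so R_Y^{XY} = 131.3 kN and R_X = 131 − 131.3 = -0.293 kN.
Span YZ, ΣM about Z: R_Y^{YZ}·11.9 = 840.1 + 280.8, so R_Y^{YZ} = 94.2 kN and R_Z = 176.5 − 94.2 = 82.3 kN.
R_Y = 131.3 + 94.2 = 225.5 kN.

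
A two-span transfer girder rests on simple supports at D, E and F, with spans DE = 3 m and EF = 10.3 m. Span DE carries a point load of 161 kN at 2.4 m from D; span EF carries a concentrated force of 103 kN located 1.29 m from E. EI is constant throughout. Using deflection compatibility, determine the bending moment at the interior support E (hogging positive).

Take M_E as the redundant. Released structure: two simple spans DE and EF with a hinge at E.
End slopes at the hinge E, treating each span as simply supported:
  span DE: point load 161 at a = 2.4: Pab(L + a)/(6LEI) = 69.55/EI
  span EF: point load 103 at a = 1.29: Pab(L + b)/(6LEI) = 374.1/EI
  relative rotation θ_0 = (69.55 + 374.1)/EI = 443.6/EI
A unit hogging moment at E produces rotation L₁/(3EI) + L₂/(3EI) = 4.433/EI.
Slope continuity at E: θ_0 = M_E·4.433/EI, so M_E = 443.6/4.433 = 100.1 kN·m (hogging).

M_E = 100.1 kN·m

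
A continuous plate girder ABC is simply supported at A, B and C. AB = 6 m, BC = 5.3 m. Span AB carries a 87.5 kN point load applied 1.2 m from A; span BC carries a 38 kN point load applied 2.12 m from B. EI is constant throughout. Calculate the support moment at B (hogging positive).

Release continuity at B by inserting a hinge; the redundant is the internal moment M_B. The primary structure is two simply-supported spans AB and BC.
Rotations at B on the released spans (each span's end-slope, ×1/EI):
  span AB: point load 87.5 at a = 1.2: Pab(L + a)/(6LEI) = 100.8/EI
  span BC: point load 38 at a = 2.12: Pab(L + b)/(6LEI) = 68.31/EI
  relative rotation θ_0 = (100.8 + 68.31)/EI = 169.1/EI
A unit hogging moment at B produces rotation L₁/(3EI) + L₂/(3EI) = 3.767/EI.
Slope continuity at B: θ_0 = M_B·3.767/EI, so M_B = 169.1/3.767 = 44.9 kN·m (hogging).

M_B = 44.9 kN·m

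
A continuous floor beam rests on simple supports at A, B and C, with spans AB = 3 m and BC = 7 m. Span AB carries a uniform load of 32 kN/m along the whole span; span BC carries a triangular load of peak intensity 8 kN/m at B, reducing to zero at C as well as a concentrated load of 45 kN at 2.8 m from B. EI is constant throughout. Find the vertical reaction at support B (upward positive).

R_B = 127.7 kN

Release continuity at B by inserting a hinge; the redundant is the internal moment M_B. The primary structure is two simply-supported spans AB and BC.
Discontinuity in slope at B on the released structure — sum the simple-span end rotations:
  span AB: UDL 32: wL³/(24EI) = 36/EI
  span BC: triangular load, peak 8: w₀L³/(45EI) = 60.98/EI
  span BC: point load 45 at a = 2.8: Pab(L + b)/(6LEI) = 141.1/EI
  relative rotation θ_0 = (36 + 202.1)/EI = 238.1/EI
A unit hogging moment at B produces rotation L₁/(3EI) + L₂/(3EI) = 3.333/EI.
Compatibility: M_B·(L₁+L₂)/(3EI) = θ_0, giving M_B = 71.43 kN·m (hogging).
Span AB, ΣM about A with M_B applied at B: R_B^{AB}·3 = 144 + 71.43, so R_B^{AB} = 71.81 kN and R_A = 96 − 71.81 = 24.19 kN.
Span BC, ΣM about C: R_B^{BC}·7 = 319.7 + 71.43, so R_B^{BC} = 55.87 kN and R_C = 73 − 55.87 = 17.13 kN.
R_B = 71.81 + 55.87 = 127.7 kN.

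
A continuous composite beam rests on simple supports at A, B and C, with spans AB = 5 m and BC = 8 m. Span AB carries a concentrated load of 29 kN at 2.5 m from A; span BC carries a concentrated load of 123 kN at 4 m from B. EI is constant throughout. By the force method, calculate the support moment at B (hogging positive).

M_B = 124 kN·m

Take M_B as the redundant. Released structure: two simple spans AB and BC with a hinge at B.
End slopes at the hinge B, treating each span as simply supported:
  span AB: point load 29 at a = 2.5: Pab(L + a)/(6LEI) = 45.31/EI
  span BC: point load 123 at a = 4: Pab(L + b)/(6LEI) = 492/EI
  relative rotation θ_0 = (45.31 + 492)/EI = 537.3/EI
A unit hogging moment at B produces rotation L₁/(3EI) + L₂/(3EI) = 4.333/EI.
Compatibility: M_B·(L₁+L₂)/(3EI) = θ_0, giving M_B = 124 kN·m (hogging).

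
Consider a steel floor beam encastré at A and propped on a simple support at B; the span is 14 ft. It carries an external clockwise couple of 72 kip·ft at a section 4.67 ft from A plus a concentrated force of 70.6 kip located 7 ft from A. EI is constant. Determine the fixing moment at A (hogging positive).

Take the reaction at B as the redundant and release it; the primary structure is a cantilever fixed at A.
Primary-structure tip deflection at B by superposition:
  clockwise couple 72 at a = 4.67: M₀a(2L − a)/(2EI) = 3922/EI
  point load 70.6 at a = 7: Pa²(3L − a)/(6EI) = 20180/EI
  δ_0 = 24102/EI
Tip deflection under a unit load at B: L³/(3EI) = 914.7/EI.
The prop prevents deflection at B: R_B = δ_0/δ_{BB} = 24102/914.7 = 26.35 kip.
Moment equilibrium about A: M_A = Σ(load moments about A) − R_B·L = 566.2 − 26.35×14 = 197.3 kip·ft.

M_A = 197.3 kip·ft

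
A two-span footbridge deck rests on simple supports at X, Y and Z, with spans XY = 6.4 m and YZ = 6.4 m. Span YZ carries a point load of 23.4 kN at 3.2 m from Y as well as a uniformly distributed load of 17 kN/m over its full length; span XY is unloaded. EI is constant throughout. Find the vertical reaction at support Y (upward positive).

R_Y = 84.09 kN

Take M_Y as the redundant. Released structure: two simple spans XY and YZ with a hinge at Y.
End slopes at the hinge Y, treating each span as simply supported:
  span YZ: point load 23.4 at a = 3.2: Pab(L + b)/(6LEI) = 59.9/EI
  span YZ: UDL 17: wL³/(24EI) = 185.7/EI
  relative rotation θ_0 = (0 + 245.6)/EI = 245.6/EI
A unit hogging moment at Y produces rotation L₁/(3EI) + L₂/(3EI) = 4.267/EI.
Slope continuity at Y: θ_0 = M_Y·4.267/EI, so M_Y = 245.6/4.267 = 57.56 kN·m (hogging).
Span XY, ΣM about X with M_Y applied at Y: R_Y^{XY}·6.4 = 0 + 57.56, so R_Y^{XY} = 8.994 kN and R_X = 0 − 8.994 = -8.994 kN.
Span YZ, ΣM about Z: R_Y^{YZ}·6.4 = 423 + 57.56, so R_Y^{YZ} = 75.09 kN and R_Z = 132.2 − 75.09 = 57.11 kN.
R_Y = 8.994 + 75.09 = 84.09 kN.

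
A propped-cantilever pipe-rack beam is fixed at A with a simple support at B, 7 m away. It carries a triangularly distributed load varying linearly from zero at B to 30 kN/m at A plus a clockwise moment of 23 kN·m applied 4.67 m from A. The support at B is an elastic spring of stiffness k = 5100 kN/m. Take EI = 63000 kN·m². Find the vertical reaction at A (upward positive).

Release the roller at B. Primary structure: cantilever fixed at A.
Free-end deflection of the primary structure under the applied loading (downward +):
  triangular load, peak 30 at the fixed end: w₀L⁴/(30EI) = 2401/EI
  clockwise couple 23 at a = 4.67: M₀a(2L − a)/(2EI) = 501.1/EI
  δ_0 = 2902/EI
Flexibility coefficient — unit upward force at B: δ_{BB} = L³/(3EI) = 114.3/EI.
With EI = 63000 kN·m²: δ_0 = 0.046065 m and δ_{BB} = 0.001815 m/kN.
Compatibility — the spring shortens by R_B/k under the reaction it provides: δ_0 − R_B·δ_{BB} = R_B/k. With 1/k = 0.000196 m/kN, R_B = δ_0 / (δ_{BB} + 1/k) = 0.046065 / (0.001815 + 0.000196) = 22.91 kN.
Vertical equilibrium: R_A = ΣP − R_B = 105 − 22.91 = 82.09 kN.

R_A = 82.09 kN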